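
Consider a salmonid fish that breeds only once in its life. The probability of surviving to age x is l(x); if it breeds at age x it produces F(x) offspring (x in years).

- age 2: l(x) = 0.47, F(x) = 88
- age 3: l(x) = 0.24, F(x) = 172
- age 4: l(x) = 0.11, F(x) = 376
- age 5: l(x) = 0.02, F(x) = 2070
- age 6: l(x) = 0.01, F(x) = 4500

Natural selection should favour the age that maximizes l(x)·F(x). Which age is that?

6

Expected offspring if breeding at age x = l(x) × F(x):
  age 2: 0.47 × 88 = 41.360
  age 3: 0.24 × 172 = 41.280
  age 4: 0.11 × 376 = 41.360
  age 5: 0.02 × 2070 = 41.400
  age 6: 0.01 × 4500 = 45.000
Maximum at age 6 (45.000).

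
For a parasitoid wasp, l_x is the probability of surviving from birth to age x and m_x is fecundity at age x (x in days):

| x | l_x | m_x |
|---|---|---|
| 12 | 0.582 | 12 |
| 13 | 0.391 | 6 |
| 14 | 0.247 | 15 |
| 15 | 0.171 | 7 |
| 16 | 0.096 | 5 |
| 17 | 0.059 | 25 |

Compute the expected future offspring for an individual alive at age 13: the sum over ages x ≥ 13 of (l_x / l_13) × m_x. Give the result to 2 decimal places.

l_13 = 0.391. Conditional survival from age 13 to x is l_x / l_13.
  x=13: (0.391/0.391) × 6 = 6.0000
  x=14: (0.247/0.391) × 15 = 9.4757
  x=15: (0.171/0.391) × 7 = 3.0614
  x=16: (0.096/0.391) × 5 = 1.2276
  x=17: (0.059/0.391) × 25 = 3.7724
Sum = 6.0000 + 9.4757 + 3.0614 + 1.2276 + 3.7724 = 23.5371

23.54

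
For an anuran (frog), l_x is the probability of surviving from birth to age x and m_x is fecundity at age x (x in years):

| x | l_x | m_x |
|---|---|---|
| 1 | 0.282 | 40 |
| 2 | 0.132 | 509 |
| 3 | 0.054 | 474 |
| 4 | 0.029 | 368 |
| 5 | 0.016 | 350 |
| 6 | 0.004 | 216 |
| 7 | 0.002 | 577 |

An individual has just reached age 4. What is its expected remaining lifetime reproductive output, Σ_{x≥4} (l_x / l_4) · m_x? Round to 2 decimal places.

l_4 = 0.029. Conditional survival from age 4 to x is l_x / l_4.
  x=4: (0.029/0.029) × 368 = 368.0000
  x=5: (0.016/0.029) × 350 = 193.1034
  x=6: (0.004/0.029) × 216 = 29.7931
  x=7: (0.002/0.029) × 577 = 39.7931
Sum = 368.0000 + 193.1034 + 29.7931 + 39.7931 = 630.6897

630.69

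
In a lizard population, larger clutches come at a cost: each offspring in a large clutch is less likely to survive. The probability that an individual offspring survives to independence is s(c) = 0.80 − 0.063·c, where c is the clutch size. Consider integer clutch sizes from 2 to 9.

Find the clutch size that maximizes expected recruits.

6

Expected recruits = c × s(c):
  c=2: 2 × 0.674 = 1.348
  c=3: 3 × 0.611 = 1.833
  c=4: 4 × 0.548 = 2.192
  c=5: 5 × 0.485 = 2.425
  c=6: 6 × 0.422 = 2.532
  c=7: 7 × 0.359 = 2.513
  c=8: 8 × 0.296 = 2.368
  c=9: 9 × 0.233 = 2.097
Maximum at c = 6 (2.532 recruits).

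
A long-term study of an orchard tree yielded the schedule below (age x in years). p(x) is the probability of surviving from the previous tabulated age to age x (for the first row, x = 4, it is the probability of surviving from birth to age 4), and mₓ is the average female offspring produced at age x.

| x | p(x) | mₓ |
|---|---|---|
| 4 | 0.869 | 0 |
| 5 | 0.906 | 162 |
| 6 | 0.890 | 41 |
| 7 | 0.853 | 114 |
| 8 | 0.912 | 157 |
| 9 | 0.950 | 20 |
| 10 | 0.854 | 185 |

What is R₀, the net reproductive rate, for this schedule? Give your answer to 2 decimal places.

Survivorship from birth: l_x = p_4·p_5·…·p_x.
  l_4 = 0.86900
  l_5 = 0.78731
  l_6 = 0.70071
  l_7 = 0.59771
  l_8 = 0.54511
  l_9 = 0.51785
  l_10 = 0.44225
R₀ = Σ l_x mₓ:
  age 4: 0.86900 × 0 = 0.0000
  age 5: 0.78731 × 162 = 127.5442
  age 6: 0.70071 × 41 = 28.7291
  age 7: 0.59771 × 114 = 68.1389
  age 8: 0.54511 × 157 = 85.5823
  age 9: 0.51785 × 20 = 10.3570
  age 10: 0.44225 × 185 = 81.8162
R₀ = 0.0000 + 127.5442 + 28.7291 + 68.1389 + 85.5823 + 10.3570 + 81.8162 = 402.1678

402.17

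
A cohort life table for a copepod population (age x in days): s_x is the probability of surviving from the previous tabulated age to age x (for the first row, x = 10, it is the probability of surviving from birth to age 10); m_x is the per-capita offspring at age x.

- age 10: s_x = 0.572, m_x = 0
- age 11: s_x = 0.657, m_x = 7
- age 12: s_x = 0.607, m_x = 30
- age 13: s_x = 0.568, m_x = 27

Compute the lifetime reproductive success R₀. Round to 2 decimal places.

Survivorship from birth: l_x = s_10·s_11·…·s_x.
  l_10 = 0.57200
  l_11 = 0.37580
  l_12 = 0.22811
  l_13 = 0.12957
R₀ = Σ l_x m_x:
  age 10: 0.57200 × 0 = 0.0000
  age 11: 0.37580 × 7 = 2.6306
  age 12: 0.22811 × 30 = 6.8433
  age 13: 0.12957 × 27 = 3.4984
R₀ = 0.0000 + 2.6306 + 6.8433 + 3.4984 = 12.9723

12.97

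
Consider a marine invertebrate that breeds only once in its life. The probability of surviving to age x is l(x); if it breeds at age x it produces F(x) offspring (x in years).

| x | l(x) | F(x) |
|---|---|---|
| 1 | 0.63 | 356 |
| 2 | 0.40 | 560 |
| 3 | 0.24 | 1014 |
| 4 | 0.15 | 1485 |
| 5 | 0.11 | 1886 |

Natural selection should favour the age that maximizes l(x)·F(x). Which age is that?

3

Expected offspring if breeding at age x = l(x) × F(x):
  age 1: 0.63 × 356 = 224.280
  age 2: 0.40 × 560 = 224.000
  age 3: 0.24 × 1014 = 243.360
  age 4: 0.15 × 1485 = 222.750
  age 5: 0.11 × 1886 = 207.460
Maximum at age 3 (243.360).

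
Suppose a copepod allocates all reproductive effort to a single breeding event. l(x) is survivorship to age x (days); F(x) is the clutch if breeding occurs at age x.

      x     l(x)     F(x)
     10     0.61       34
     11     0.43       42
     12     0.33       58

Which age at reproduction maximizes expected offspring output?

10

Expected offspring if breeding at age x = l(x) × F(x):
  age 10: 0.61 × 34 = 20.740
  age 11: 0.43 × 42 = 18.060
  age 12: 0.33 × 58 = 19.140
Maximum at age 10 (20.740).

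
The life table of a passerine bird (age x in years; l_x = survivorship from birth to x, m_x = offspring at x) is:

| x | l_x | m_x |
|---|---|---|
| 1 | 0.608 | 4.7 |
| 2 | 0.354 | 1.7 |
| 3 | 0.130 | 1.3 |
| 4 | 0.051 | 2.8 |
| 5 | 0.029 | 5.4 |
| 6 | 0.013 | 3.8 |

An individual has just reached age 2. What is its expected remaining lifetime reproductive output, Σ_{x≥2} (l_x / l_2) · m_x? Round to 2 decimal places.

3.16

l_2 = 0.354. Conditional survival from age 2 to x is l_x / l_2.
  x=2: (0.354/0.354) × 1.7 = 1.7000
  x=3: (0.130/0.354) × 1.3 = 0.4774
  x=4: (0.051/0.354) × 2.8 = 0.4034
  x=5: (0.029/0.354) × 5.4 = 0.4424
  x=6: (0.013/0.354) × 3.8 = 0.1395
Sum = 1.7000 + 0.4774 + 0.4034 + 0.4424 + 0.1395 = 3.1627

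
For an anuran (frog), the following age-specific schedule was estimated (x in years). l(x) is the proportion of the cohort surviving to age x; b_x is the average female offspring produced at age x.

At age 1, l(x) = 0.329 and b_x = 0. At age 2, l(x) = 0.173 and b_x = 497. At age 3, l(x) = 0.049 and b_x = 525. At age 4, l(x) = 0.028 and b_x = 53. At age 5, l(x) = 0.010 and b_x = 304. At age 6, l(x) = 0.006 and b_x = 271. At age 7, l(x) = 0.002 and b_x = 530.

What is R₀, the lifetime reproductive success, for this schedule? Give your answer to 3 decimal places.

R₀ = Σ l(x) b_x:
  age 1: 0.329 × 0 = 0.0000
  age 2: 0.173 × 497 = 85.9810
  age 3: 0.049 × 525 = 25.7250
  age 4: 0.028 × 53 = 1.4840
  age 5: 0.010 × 304 = 3.0400
  age 6: 0.006 × 271 = 1.6260
  age 7: 0.002 × 530 = 1.0600
R₀ = 0.0000 + 85.9810 + 25.7250 + 1.4840 + 3.0400 + 1.6260 + 1.0600 = 118.9160

118.916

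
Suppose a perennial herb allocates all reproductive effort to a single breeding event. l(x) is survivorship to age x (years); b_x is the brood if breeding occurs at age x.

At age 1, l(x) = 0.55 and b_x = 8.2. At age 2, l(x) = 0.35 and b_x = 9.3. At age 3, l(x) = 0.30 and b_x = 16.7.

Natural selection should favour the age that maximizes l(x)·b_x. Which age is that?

3

Expected offspring if breeding at age x = l(x) × b_x:
  age 1: 0.55 × 8.2 = 4.510
  age 2: 0.35 × 9.3 = 3.255
  age 3: 0.30 × 16.7 = 5.010
Maximum at age 3 (5.010).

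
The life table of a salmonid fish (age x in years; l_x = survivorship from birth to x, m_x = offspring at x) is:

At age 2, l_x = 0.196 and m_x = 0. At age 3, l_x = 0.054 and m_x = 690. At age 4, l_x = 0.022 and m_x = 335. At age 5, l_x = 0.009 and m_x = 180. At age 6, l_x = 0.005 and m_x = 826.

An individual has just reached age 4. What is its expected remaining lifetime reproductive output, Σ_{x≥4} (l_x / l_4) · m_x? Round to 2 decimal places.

596.36

l_4 = 0.022. Conditional survival from age 4 to x is l_x / l_4.
  x=4: (0.022/0.022) × 335 = 335.0000
  x=5: (0.009/0.022) × 180 = 73.6364
  x=6: (0.005/0.022) × 826 = 187.7273
Sum = 335.0000 + 73.6364 + 187.7273 = 596.3636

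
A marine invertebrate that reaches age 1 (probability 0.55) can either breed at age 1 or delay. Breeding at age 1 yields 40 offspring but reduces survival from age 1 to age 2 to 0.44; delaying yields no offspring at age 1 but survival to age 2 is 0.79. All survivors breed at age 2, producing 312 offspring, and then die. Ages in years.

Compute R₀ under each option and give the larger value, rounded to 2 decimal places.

breed at age 1: R₀ = 0.55 × (40 + 0.44 × 312) = 0.55 × 177.2800 = 97.5040
delay to age 2: R₀ = 0.55 × (0.79 × 312) = 0.55 × 246.4800 = 135.5640
Higher: delay to age 2 (135.5640).

135.56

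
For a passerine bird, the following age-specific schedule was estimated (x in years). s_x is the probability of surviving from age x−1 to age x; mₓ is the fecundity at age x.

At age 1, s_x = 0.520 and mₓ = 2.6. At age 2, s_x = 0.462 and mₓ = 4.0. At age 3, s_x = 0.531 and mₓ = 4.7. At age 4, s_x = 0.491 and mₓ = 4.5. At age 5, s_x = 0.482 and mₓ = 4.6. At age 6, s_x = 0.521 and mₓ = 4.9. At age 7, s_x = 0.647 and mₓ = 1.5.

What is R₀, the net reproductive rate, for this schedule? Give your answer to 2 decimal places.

3.43

Survivorship from birth: l_x = s_1·s_2·…·s_x.
  l_1 = 0.52000
  l_2 = 0.24024
  l_3 = 0.12757
  l_4 = 0.06264
  l_5 = 0.03019
  l_6 = 0.01573
  l_7 = 0.01018
R₀ = Σ l_x mₓ:
  age 1: 0.52000 × 2.6 = 1.3520
  age 2: 0.24024 × 4.0 = 0.9610
  age 3: 0.12757 × 4.7 = 0.5996
  age 4: 0.06264 × 4.5 = 0.2819
  age 5: 0.03019 × 4.6 = 0.1389
  age 6: 0.01573 × 4.9 = 0.0771
  age 7: 0.01018 × 1.5 = 0.0153
R₀ = 1.3520 + 0.9610 + 0.5996 + 0.2819 + 0.1389 + 0.0771 + 0.0153 = 3.4256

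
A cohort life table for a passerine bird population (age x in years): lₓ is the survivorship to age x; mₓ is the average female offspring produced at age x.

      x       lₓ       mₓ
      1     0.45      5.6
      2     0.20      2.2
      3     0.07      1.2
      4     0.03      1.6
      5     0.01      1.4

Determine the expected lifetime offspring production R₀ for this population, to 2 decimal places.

3.11

R₀ = Σ lₓ mₓ:
  age 1: 0.45 × 5.6 = 2.5200
  age 2: 0.20 × 2.2 = 0.4400
  age 3: 0.07 × 1.2 = 0.0840
  age 4: 0.03 × 1.6 = 0.0480
  age 5: 0.01 × 1.4 = 0.0140
R₀ = 2.5200 + 0.4400 + 0.0840 + 0.0480 + 0.0140 = 3.1060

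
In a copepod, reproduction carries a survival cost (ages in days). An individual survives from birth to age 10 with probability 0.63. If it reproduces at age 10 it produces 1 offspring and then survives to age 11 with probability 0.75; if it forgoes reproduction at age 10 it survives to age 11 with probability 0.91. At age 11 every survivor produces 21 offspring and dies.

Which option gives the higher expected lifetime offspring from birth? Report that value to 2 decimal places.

12.04

breed at age 10: R₀ = 0.63 × (1 + 0.75 × 21) = 0.63 × 16.7500 = 10.5525
delay to age 11: R₀ = 0.63 × (0.91 × 21) = 0.63 × 19.1100 = 12.0393
Higher: delay to age 11 (12.0393).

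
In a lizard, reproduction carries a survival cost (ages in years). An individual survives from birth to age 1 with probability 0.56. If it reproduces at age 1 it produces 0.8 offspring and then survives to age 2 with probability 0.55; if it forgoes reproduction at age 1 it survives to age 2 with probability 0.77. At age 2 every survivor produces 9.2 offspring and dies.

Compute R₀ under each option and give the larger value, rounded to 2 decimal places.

breed at age 1: R₀ = 0.56 × (0.8 + 0.55 × 9.2) = 0.56 × 5.8600 = 3.2816
delay to age 2: R₀ = 0.56 × (0.77 × 9.2) = 0.56 × 7.0840 = 3.9670
Higher: delay to age 2 (3.9670).

3.97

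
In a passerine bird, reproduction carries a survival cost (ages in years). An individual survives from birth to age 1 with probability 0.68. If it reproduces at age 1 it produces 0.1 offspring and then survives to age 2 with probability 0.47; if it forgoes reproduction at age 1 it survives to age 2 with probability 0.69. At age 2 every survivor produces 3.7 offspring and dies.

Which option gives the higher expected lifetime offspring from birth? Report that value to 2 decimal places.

1.74

breed at age 1: R₀ = 0.68 × (0.1 + 0.47 × 3.7) = 0.68 × 1.8390 = 1.2505
delay to age 2: R₀ = 0.68 × (0.69 × 3.7) = 0.68 × 2.5530 = 1.7360
Higher: delay to age 2 (1.7360).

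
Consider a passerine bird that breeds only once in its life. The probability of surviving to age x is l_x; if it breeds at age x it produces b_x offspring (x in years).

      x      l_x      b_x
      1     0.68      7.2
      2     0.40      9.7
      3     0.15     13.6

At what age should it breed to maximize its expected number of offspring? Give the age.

1

Expected offspring if breeding at age x = l_x × b_x:
  age 1: 0.68 × 7.2 = 4.896
  age 2: 0.40 × 9.7 = 3.880
  age 3: 0.15 × 13.6 = 2.040
Maximum at age 1 (4.896).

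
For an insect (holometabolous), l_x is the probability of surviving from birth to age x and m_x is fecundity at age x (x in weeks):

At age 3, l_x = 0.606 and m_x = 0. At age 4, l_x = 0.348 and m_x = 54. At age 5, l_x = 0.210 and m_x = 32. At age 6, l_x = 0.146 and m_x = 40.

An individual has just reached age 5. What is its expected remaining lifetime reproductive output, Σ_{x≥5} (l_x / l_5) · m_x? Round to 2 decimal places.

59.81

l_5 = 0.210. Conditional survival from age 5 to x is l_x / l_5.
  x=5: (0.210/0.210) × 32 = 32.0000
  x=6: (0.146/0.210) × 40 = 27.8095
Sum = 32.0000 + 27.8095 = 59.8095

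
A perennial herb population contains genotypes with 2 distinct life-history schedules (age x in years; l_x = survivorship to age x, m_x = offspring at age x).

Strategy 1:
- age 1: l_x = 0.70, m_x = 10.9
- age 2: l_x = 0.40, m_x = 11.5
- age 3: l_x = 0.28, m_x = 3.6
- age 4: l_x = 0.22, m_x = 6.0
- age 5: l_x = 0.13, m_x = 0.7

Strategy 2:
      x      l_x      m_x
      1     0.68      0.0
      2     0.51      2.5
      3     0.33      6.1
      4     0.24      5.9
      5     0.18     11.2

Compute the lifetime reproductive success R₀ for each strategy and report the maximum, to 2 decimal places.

14.65

Strategy 1: R₀ = 0.70×10.9 + 0.40×11.5 + 0.28×3.6 + 0.22×6.0 + 0.13×0.7 = 14.6490
Strategy 2: R₀ = 0.68×0.0 + 0.51×2.5 + 0.33×6.1 + 0.24×5.9 + 0.18×11.2 = 6.7200
Highest R₀: strategy 1 with 14.6490.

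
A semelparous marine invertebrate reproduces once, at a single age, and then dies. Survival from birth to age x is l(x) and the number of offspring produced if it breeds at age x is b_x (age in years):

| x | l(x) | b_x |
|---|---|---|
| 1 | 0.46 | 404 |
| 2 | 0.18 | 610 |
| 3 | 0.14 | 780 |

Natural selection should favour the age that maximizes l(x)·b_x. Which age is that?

Expected offspring if breeding at age x = l(x) × b_x:
  age 1: 0.46 × 404 = 185.840
  age 2: 0.18 × 610 = 109.800
  age 3: 0.14 × 780 = 109.200
Maximum at age 1 (185.840).

1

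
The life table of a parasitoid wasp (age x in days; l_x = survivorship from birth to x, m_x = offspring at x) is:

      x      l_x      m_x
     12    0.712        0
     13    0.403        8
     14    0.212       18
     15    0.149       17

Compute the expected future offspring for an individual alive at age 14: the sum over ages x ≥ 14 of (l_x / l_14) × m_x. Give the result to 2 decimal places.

29.95

l_14 = 0.212. Conditional survival from age 14 to x is l_x / l_14.
  x=14: (0.212/0.212) × 18 = 18.0000
  x=15: (0.149/0.212) × 17 = 11.9481
Sum = 18.0000 + 11.9481 = 29.9481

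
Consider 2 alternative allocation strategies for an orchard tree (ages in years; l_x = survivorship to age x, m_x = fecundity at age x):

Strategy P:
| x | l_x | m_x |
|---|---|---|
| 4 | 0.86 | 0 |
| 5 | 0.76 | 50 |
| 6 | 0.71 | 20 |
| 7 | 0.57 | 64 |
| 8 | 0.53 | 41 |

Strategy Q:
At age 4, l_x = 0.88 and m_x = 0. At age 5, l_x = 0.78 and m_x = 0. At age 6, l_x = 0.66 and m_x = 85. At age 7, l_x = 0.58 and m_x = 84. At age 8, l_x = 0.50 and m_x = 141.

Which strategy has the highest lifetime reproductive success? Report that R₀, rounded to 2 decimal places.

Strategy P: R₀ = 0.86×0 + 0.76×50 + 0.71×20 + 0.57×64 + 0.53×41 = 110.4100
Strategy Q: R₀ = 0.88×0 + 0.78×0 + 0.66×85 + 0.58×84 + 0.50×141 = 175.3200
Highest R₀: strategy Q with 175.3200.

175.32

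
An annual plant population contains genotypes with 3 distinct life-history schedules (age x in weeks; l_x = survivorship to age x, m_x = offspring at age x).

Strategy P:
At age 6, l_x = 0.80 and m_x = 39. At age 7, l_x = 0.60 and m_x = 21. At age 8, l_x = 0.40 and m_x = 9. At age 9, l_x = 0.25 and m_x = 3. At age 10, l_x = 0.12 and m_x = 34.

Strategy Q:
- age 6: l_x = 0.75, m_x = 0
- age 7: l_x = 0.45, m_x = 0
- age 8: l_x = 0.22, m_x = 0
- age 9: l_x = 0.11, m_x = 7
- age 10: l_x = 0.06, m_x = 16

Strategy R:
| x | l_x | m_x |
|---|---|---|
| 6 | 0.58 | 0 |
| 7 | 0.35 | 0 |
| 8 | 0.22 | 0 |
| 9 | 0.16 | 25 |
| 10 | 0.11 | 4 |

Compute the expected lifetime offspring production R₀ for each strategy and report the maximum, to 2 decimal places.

Strategy P: R₀ = 0.80×39 + 0.60×21 + 0.40×9 + 0.25×3 + 0.12×34 = 52.2300
Strategy Q: R₀ = 0.75×0 + 0.45×0 + 0.22×0 + 0.11×7 + 0.06×16 = 1.7300
Strategy R: R₀ = 0.58×0 + 0.35×0 + 0.22×0 + 0.16×25 + 0.11×4 = 4.4400
Highest R₀: strategy P with 52.2300.

52.23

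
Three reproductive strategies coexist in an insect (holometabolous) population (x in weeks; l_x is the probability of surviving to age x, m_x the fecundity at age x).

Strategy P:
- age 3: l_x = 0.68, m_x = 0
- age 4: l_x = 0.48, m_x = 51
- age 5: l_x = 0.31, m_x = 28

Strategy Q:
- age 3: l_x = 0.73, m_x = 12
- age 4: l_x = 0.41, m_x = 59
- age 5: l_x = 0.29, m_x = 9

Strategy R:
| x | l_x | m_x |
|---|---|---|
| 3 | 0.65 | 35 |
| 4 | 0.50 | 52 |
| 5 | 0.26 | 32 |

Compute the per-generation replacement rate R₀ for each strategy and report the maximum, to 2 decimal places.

Strategy P: R₀ = 0.68×0 + 0.48×51 + 0.31×28 = 33.1600
Strategy Q: R₀ = 0.73×12 + 0.41×59 + 0.29×9 = 35.5600
Strategy R: R₀ = 0.65×35 + 0.50×52 + 0.26×32 = 57.0700
Highest R₀: strategy R with 57.0700.

57.07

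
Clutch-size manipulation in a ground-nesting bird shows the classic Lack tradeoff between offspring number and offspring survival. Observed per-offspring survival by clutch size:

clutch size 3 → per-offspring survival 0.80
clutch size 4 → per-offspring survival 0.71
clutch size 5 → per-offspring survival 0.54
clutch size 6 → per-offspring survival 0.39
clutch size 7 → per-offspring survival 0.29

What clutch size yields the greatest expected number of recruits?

Expected recruits = c × s(c):
  c=3: 3 × 0.80 = 2.400
  c=4: 4 × 0.71 = 2.840
  c=5: 5 × 0.54 = 2.700
  c=6: 6 × 0.39 = 2.340
  c=7: 7 × 0.29 = 2.030
Maximum at c = 4 (2.840 recruits).

4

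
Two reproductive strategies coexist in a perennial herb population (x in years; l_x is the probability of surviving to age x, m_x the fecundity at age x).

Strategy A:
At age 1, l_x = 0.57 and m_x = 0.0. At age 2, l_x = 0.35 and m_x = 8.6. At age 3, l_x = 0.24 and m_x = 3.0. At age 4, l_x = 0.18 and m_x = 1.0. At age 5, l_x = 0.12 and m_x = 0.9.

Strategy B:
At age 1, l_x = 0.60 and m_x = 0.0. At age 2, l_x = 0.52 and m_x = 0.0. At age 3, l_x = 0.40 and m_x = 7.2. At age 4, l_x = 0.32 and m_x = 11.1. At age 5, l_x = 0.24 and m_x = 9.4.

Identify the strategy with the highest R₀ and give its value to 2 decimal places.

8.69

Strategy A: R₀ = 0.57×0.0 + 0.35×8.6 + 0.24×3.0 + 0.18×1.0 + 0.12×0.9 = 4.0180
Strategy B: R₀ = 0.60×0.0 + 0.52×0.0 + 0.40×7.2 + 0.32×11.1 + 0.24×9.4 = 8.6880
Highest R₀: strategy B with 8.6880.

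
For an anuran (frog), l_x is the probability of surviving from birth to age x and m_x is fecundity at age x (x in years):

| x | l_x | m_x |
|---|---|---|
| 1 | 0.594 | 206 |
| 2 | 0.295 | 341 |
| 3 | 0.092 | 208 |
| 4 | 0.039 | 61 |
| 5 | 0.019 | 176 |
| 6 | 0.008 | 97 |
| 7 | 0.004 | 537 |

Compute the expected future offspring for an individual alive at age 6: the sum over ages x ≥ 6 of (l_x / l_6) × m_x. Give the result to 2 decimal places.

l_6 = 0.008. Conditional survival from age 6 to x is l_x / l_6.
  x=6: (0.008/0.008) × 97 = 97.0000
  x=7: (0.004/0.008) × 537 = 268.5000
Sum = 97.0000 + 268.5000 = 365.5000

365.50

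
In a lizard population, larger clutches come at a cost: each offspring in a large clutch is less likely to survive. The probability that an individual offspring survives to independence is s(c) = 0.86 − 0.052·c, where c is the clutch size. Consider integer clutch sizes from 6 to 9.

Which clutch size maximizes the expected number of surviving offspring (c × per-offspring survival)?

8

Expected surviving offspring = c × s(c):
  c=6: 6 × 0.548 = 3.288
  c=7: 7 × 0.496 = 3.472
  c=8: 8 × 0.444 = 3.552
  c=9: 9 × 0.392 = 3.528
Maximum at c = 8 (3.552 surviving offspring).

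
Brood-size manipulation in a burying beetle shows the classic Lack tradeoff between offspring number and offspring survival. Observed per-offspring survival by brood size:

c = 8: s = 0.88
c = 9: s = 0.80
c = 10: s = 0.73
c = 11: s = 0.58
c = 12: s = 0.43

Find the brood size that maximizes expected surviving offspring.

10

Expected surviving offspring = c × s(c):
  c=8: 8 × 0.88 = 7.040
  c=9: 9 × 0.80 = 7.200
  c=10: 10 × 0.73 = 7.300
  c=11: 11 × 0.58 = 6.380
  c=12: 12 × 0.43 = 5.160
Maximum at c = 10 (7.300 surviving offspring).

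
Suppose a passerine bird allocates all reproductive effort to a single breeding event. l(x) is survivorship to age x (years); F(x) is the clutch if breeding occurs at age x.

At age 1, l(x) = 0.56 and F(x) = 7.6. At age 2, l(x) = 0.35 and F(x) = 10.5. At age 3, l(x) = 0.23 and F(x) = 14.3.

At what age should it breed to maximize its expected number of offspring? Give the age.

1

Expected offspring if breeding at age x = l(x) × F(x):
  age 1: 0.56 × 7.6 = 4.256
  age 2: 0.35 × 10.5 = 3.675
  age 3: 0.23 × 14.3 = 3.289
Maximum at age 1 (4.256).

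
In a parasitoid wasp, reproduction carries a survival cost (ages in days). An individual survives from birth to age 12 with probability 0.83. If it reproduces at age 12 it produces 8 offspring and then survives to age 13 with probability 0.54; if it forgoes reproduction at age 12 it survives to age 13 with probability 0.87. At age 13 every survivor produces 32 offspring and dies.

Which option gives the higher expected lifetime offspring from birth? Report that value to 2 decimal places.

23.11

breed at age 12: R₀ = 0.83 × (8 + 0.54 × 32) = 0.83 × 25.2800 = 20.9824
delay to age 13: R₀ = 0.83 × (0.87 × 32) = 0.83 × 27.8400 = 23.1072
Higher: delay to age 13 (23.1072).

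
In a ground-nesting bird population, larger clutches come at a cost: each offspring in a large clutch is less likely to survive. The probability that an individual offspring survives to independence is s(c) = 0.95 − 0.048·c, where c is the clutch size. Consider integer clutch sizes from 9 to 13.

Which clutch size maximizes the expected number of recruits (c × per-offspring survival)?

Expected recruits = c × s(c):
  c=9: 9 × 0.518 = 4.662
  c=10: 10 × 0.470 = 4.700
  c=11: 11 × 0.422 = 4.642
  c=12: 12 × 0.374 = 4.488
  c=13: 13 × 0.326 = 4.238
Maximum at c = 10 (4.700 recruits).

10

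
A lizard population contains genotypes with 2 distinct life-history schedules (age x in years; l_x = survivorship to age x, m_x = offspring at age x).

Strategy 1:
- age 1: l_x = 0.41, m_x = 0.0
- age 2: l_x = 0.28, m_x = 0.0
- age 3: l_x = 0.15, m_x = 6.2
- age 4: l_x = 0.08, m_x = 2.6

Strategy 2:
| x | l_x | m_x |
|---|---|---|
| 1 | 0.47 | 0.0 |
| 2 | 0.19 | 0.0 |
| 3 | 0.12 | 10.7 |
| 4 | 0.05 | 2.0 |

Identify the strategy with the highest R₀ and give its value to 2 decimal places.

Strategy 1: R₀ = 0.41×0.0 + 0.28×0.0 + 0.15×6.2 + 0.08×2.6 = 1.1380
Strategy 2: R₀ = 0.47×0.0 + 0.19×0.0 + 0.12×10.7 + 0.05×2.0 = 1.3840
Highest R₀: strategy 2 with 1.3840.

1.38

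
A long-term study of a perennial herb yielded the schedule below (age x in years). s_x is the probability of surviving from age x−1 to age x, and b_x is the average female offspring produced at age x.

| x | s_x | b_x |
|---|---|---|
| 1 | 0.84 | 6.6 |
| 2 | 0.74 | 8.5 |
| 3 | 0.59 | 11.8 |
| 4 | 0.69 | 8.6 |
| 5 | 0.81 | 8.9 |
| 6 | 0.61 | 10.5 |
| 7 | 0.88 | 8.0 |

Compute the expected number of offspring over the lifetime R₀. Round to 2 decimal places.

Survivorship from birth: l_x = s_1·s_2·…·s_x.
  l_1 = 0.84000
  l_2 = 0.62160
  l_3 = 0.36674
  l_4 = 0.25305
  l_5 = 0.20497
  l_6 = 0.12503
  l_7 = 0.11003
R₀ = Σ l_x b_x:
  age 1: 0.84000 × 6.6 = 5.5440
  age 2: 0.62160 × 8.5 = 5.2836
  age 3: 0.36674 × 11.8 = 4.3275
  age 4: 0.25305 × 8.6 = 2.1762
  age 5: 0.20497 × 8.9 = 1.8242
  age 6: 0.12503 × 10.5 = 1.3128
  age 7: 0.11003 × 8.0 = 0.8802
R₀ = 5.5440 + 5.2836 + 4.3275 + 2.1762 + 1.8242 + 1.3128 + 0.8802 = 21.3487

21.35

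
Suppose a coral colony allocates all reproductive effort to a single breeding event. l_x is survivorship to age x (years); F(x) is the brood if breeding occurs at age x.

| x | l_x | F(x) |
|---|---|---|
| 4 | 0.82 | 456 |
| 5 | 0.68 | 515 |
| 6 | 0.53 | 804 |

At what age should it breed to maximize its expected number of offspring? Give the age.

Expected offspring if breeding at age x = l_x × F(x):
  age 4: 0.82 × 456 = 373.920
  age 5: 0.68 × 515 = 350.200
  age 6: 0.53 × 804 = 426.120
Maximum at age 6 (426.120).

6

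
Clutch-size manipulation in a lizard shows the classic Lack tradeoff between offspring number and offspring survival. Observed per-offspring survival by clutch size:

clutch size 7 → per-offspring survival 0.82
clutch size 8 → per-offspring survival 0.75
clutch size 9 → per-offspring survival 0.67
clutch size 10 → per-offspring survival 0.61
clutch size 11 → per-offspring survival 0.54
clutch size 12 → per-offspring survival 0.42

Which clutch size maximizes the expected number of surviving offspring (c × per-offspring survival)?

Expected surviving offspring = c × s(c):
  c=7: 7 × 0.82 = 5.740
  c=8: 8 × 0.75 = 6.000
  c=9: 9 × 0.67 = 6.030
  c=10: 10 × 0.61 = 6.100
  c=11: 11 × 0.54 = 5.940
  c=12: 12 × 0.42 = 5.040
Maximum at c = 10 (6.100 surviving offspring).

10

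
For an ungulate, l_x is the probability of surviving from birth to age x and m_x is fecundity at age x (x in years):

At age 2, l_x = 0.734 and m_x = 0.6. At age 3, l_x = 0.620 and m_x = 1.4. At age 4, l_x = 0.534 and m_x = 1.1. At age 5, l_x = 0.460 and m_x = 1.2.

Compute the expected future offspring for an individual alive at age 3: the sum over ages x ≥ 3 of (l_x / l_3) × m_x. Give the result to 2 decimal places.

l_3 = 0.620. Conditional survival from age 3 to x is l_x / l_3.
  x=3: (0.620/0.620) × 1.4 = 1.4000
  x=4: (0.534/0.620) × 1.1 = 0.9474
  x=5: (0.460/0.620) × 1.2 = 0.8903
Sum = 1.4000 + 0.9474 + 0.8903 = 3.2377

3.24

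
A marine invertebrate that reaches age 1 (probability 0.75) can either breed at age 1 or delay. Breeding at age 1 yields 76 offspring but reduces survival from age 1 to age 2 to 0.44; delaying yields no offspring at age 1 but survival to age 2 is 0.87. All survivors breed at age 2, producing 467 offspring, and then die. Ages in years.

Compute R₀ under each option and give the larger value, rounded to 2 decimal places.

304.72

breed at age 1: R₀ = 0.75 × (76 + 0.44 × 467) = 0.75 × 281.4800 = 211.1100
delay to age 2: R₀ = 0.75 × (0.87 × 467) = 0.75 × 406.2900 = 304.7175
Higher: delay to age 2 (304.7175).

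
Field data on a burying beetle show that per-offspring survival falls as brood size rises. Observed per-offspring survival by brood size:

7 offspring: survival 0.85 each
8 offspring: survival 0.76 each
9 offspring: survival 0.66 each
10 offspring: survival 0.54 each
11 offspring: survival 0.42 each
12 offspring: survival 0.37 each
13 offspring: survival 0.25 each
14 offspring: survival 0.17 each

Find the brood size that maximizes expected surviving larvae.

Expected surviving larvae = c × s(c):
  c=7: 7 × 0.85 = 5.950
  c=8: 8 × 0.76 = 6.080
  c=9: 9 × 0.66 = 5.940
  c=10: 10 × 0.54 = 5.400
  c=11: 11 × 0.42 = 4.620
  c=12: 12 × 0.37 = 4.440
  c=13: 13 × 0.25 = 3.250
  c=14: 14 × 0.17 = 2.380
Maximum at c = 8 (6.080 surviving larvae).

8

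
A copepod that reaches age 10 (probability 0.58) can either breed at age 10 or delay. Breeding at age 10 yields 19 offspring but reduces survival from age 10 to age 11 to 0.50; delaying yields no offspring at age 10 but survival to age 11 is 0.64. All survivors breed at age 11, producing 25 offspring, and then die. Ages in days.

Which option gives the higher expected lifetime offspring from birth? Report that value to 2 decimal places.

18.27

breed at age 10: R₀ = 0.58 × (19 + 0.50 × 25) = 0.58 × 31.5000 = 18.2700
delay to age 11: R₀ = 0.58 × (0.64 × 25) = 0.58 × 16.0000 = 9.2800
Higher: breed at age 10 (18.2700).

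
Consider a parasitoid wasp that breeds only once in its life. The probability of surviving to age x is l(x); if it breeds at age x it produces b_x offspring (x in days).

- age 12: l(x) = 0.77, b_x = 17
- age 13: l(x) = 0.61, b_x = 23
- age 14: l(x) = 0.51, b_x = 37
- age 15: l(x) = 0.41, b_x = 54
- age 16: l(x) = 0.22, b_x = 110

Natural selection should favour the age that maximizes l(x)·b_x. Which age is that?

Expected offspring if breeding at age x = l(x) × b_x:
  age 12: 0.77 × 17 = 13.090
  age 13: 0.61 × 23 = 14.030
  age 14: 0.51 × 37 = 18.870
  age 15: 0.41 × 54 = 22.140
  age 16: 0.22 × 110 = 24.200
Maximum at age 16 (24.200).

16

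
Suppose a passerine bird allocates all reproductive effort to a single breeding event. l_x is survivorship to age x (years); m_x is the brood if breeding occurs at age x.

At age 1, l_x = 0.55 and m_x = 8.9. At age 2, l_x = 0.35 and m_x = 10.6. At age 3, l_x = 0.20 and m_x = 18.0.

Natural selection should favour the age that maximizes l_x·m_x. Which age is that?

Expected offspring if breeding at age x = l_x × m_x:
  age 1: 0.55 × 8.9 = 4.895
  age 2: 0.35 × 10.6 = 3.710
  age 3: 0.20 × 18.0 = 3.600
Maximum at age 1 (4.895).

1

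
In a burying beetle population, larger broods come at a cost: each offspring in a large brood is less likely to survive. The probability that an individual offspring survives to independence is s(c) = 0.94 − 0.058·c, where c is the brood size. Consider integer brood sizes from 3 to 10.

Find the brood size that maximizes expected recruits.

Expected recruits = c × s(c):
  c=3: 3 × 0.766 = 2.298
  c=4: 4 × 0.708 = 2.832
  c=5: 5 × 0.650 = 3.250
  c=6: 6 × 0.592 = 3.552
  c=7: 7 × 0.534 = 3.738
  c=8: 8 × 0.476 = 3.808
  c=9: 9 × 0.418 = 3.762
  c=10: 10 × 0.360 = 3.600
Maximum at c = 8 (3.808 recruits).

8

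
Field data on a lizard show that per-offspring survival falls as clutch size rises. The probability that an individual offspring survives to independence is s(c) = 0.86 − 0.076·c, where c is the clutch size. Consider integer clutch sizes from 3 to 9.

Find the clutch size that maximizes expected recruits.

Expected recruits = c × s(c):
  c=3: 3 × 0.632 = 1.896
  c=4: 4 × 0.556 = 2.224
  c=5: 5 × 0.480 = 2.400
  c=6: 6 × 0.404 = 2.424
  c=7: 7 × 0.328 = 2.296
  c=8: 8 × 0.252 = 2.016
  c=9: 9 × 0.176 = 1.584
Maximum at c = 6 (2.424 recruits).

6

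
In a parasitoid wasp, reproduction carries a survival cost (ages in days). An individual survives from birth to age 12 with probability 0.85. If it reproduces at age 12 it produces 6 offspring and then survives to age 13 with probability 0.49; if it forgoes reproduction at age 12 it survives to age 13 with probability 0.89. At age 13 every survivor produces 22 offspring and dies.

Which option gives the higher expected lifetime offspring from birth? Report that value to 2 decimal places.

breed at age 12: R₀ = 0.85 × (6 + 0.49 × 22) = 0.85 × 16.7800 = 14.2630
delay to age 13: R₀ = 0.85 × (0.89 × 22) = 0.85 × 19.5800 = 16.6430
Higher: delay to age 13 (16.6430).

16.64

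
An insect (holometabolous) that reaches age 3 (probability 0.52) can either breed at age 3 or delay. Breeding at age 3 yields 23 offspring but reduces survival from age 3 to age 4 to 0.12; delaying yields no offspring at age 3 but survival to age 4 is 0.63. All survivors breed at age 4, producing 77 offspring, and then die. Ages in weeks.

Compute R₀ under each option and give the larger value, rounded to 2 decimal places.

breed at age 3: R₀ = 0.52 × (23 + 0.12 × 77) = 0.52 × 32.2400 = 16.7648
delay to age 4: R₀ = 0.52 × (0.63 × 77) = 0.52 × 48.5100 = 25.2252
Higher: delay to age 4 (25.2252).

25.23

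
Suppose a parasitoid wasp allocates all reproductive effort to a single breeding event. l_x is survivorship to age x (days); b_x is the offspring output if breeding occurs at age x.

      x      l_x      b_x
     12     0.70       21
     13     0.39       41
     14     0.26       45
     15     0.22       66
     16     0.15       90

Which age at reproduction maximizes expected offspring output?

13

Expected offspring if breeding at age x = l_x × b_x:
  age 12: 0.70 × 21 = 14.700
  age 13: 0.39 × 41 = 15.990
  age 14: 0.26 × 45 = 11.700
  age 15: 0.22 × 66 = 14.520
  age 16: 0.15 × 90 = 13.500
Maximum at age 13 (15.990).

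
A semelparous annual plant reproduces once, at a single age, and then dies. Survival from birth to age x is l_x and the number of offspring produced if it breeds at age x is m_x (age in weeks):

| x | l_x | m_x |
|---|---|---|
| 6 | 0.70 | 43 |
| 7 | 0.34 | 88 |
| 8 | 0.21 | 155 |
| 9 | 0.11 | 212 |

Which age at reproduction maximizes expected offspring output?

8

Expected offspring if breeding at age x = l_x × m_x:
  age 6: 0.70 × 43 = 30.100
  age 7: 0.34 × 88 = 29.920
  age 8: 0.21 × 155 = 32.550
  age 9: 0.11 × 212 = 23.320
Maximum at age 8 (32.550).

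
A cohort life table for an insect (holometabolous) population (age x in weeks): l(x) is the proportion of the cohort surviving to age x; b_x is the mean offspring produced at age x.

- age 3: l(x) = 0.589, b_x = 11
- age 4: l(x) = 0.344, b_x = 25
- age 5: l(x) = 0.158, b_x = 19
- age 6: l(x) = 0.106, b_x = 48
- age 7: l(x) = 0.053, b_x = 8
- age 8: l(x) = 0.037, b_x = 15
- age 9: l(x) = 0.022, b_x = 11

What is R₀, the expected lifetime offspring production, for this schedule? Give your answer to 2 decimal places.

24.39

R₀ = Σ l(x) b_x:
  age 3: 0.589 × 11 = 6.4790
  age 4: 0.344 × 25 = 8.6000
  age 5: 0.158 × 19 = 3.0020
  age 6: 0.106 × 48 = 5.0880
  age 7: 0.053 × 8 = 0.4240
  age 8: 0.037 × 15 = 0.5550
  age 9: 0.022 × 11 = 0.2420
R₀ = 6.4790 + 8.6000 + 3.0020 + 5.0880 + 0.4240 + 0.5550 + 0.2420 = 24.3900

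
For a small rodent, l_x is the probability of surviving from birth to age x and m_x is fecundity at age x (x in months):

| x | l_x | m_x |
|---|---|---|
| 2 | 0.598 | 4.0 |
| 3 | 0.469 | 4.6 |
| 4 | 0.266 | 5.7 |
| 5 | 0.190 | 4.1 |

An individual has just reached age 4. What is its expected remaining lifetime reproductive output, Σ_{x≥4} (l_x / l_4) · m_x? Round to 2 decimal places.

8.63

l_4 = 0.266. Conditional survival from age 4 to x is l_x / l_4.
  x=4: (0.266/0.266) × 5.7 = 5.7000
  x=5: (0.190/0.266) × 4.1 = 2.9286
Sum = 5.7000 + 2.9286 = 8.6286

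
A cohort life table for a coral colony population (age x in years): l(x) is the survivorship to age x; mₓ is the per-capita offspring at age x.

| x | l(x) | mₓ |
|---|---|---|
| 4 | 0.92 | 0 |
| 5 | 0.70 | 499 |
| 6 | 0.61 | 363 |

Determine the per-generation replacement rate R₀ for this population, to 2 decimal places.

R₀ = Σ l(x) mₓ:
  age 4: 0.92 × 0 = 0.0000
  age 5: 0.70 × 499 = 349.3000
  age 6: 0.61 × 363 = 221.4300
R₀ = 0.0000 + 349.3000 + 221.4300 = 570.7300

570.73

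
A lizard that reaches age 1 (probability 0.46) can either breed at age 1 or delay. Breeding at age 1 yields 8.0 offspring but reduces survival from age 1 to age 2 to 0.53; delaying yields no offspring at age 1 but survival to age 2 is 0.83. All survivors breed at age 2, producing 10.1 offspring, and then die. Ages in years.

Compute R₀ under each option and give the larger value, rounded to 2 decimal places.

breed at age 1: R₀ = 0.46 × (8.0 + 0.53 × 10.1) = 0.46 × 13.3530 = 6.1424
delay to age 2: R₀ = 0.46 × (0.83 × 10.1) = 0.46 × 8.3830 = 3.8562
Higher: breed at age 1 (6.1424).

6.14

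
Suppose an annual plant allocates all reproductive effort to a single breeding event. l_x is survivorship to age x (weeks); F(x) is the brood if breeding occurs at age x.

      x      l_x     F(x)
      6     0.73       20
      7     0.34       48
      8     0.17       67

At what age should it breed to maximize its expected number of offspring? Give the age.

7

Expected offspring if breeding at age x = l_x × F(x):
  age 6: 0.73 × 20 = 14.600
  age 7: 0.34 × 48 = 16.320
  age 8: 0.17 × 67 = 11.390
Maximum at age 7 (16.320).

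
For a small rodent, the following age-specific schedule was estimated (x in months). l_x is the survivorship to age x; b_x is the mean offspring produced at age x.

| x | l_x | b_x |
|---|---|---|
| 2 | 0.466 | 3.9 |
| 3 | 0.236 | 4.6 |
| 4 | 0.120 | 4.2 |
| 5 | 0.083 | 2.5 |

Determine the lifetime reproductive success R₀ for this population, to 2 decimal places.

3.61

R₀ = Σ l_x b_x:
  age 2: 0.466 × 3.9 = 1.8174
  age 3: 0.236 × 4.6 = 1.0856
  age 4: 0.120 × 4.2 = 0.5040
  age 5: 0.083 × 2.5 = 0.2075
R₀ = 1.8174 + 1.0856 + 0.5040 + 0.2075 = 3.6145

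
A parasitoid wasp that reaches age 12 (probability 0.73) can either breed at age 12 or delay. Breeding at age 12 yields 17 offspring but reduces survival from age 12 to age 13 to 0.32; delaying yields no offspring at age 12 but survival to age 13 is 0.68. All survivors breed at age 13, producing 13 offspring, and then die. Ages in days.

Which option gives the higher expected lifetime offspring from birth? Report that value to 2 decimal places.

15.45

breed at age 12: R₀ = 0.73 × (17 + 0.32 × 13) = 0.73 × 21.1600 = 15.4468
delay to age 13: R₀ = 0.73 × (0.68 × 13) = 0.73 × 8.8400 = 6.4532
Higher: breed at age 12 (15.4468).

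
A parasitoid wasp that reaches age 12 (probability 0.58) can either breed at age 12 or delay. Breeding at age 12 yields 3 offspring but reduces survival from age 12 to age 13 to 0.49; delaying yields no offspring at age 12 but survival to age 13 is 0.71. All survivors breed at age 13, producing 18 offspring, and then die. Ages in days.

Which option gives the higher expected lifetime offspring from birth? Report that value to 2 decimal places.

breed at age 12: R₀ = 0.58 × (3 + 0.49 × 18) = 0.58 × 11.8200 = 6.8556
delay to age 13: R₀ = 0.58 × (0.71 × 18) = 0.58 × 12.7800 = 7.4124
Higher: delay to age 13 (7.4124).

7.41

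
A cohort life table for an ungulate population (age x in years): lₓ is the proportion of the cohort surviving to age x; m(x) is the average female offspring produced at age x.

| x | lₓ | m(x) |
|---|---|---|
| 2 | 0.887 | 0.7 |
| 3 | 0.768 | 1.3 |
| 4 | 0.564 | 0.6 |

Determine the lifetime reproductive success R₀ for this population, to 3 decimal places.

R₀ = Σ lₓ m(x):
  age 2: 0.887 × 0.7 = 0.6209
  age 3: 0.768 × 1.3 = 0.9984
  age 4: 0.564 × 0.6 = 0.3384
R₀ = 0.6209 + 0.9984 + 0.3384 = 1.9577

1.958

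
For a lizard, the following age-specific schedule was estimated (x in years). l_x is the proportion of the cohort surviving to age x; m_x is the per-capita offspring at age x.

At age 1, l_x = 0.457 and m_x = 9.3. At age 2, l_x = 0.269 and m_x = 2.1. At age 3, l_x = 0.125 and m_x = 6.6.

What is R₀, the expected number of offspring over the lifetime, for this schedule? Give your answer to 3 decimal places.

R₀ = Σ l_x m_x:
  age 1: 0.457 × 9.3 = 4.2501
  age 2: 0.269 × 2.1 = 0.5649
  age 3: 0.125 × 6.6 = 0.8250
R₀ = 4.2501 + 0.5649 + 0.8250 = 5.6400

5.640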